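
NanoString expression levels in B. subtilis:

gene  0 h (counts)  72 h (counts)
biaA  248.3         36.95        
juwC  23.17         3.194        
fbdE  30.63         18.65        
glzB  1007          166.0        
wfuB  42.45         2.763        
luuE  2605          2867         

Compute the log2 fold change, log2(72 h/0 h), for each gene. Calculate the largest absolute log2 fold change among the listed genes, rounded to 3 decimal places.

3.941

log2(36.95/248.3) = -2.748  (biaA)
log2(3.194/23.17) = -2.859  (juwC)
log2(18.65/30.63) = -0.716  (fbdE)
log2(166.0/1007) = -2.601  (glzB)
log2(2.763/42.45) = -3.941  (wfuB)
log2(2867/2605) = 0.138  (luuE)
The largest magnitude belongs to wfuB.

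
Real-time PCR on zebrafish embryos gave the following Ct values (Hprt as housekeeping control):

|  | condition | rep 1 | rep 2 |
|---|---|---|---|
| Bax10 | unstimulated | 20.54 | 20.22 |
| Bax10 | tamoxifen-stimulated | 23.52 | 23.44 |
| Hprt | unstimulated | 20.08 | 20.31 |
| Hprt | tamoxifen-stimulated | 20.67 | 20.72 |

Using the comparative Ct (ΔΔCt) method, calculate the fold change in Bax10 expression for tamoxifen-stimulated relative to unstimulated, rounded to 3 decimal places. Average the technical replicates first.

0.165

Mean Ct: Bax10 unstimulated 20.380; Bax10 tamoxifen-stimulated 23.480; Hprt unstimulated 20.195; Hprt tamoxifen-stimulated 20.695
ΔCt(unstimulated) = 20.380 − 20.195 = 0.185
ΔCt(tamoxifen-stimulated) = 23.480 − 20.695 = 2.785
ΔΔCt = 2.785 − 0.185 = 2.600
Fold change = 2^(−2.600) = 0.1649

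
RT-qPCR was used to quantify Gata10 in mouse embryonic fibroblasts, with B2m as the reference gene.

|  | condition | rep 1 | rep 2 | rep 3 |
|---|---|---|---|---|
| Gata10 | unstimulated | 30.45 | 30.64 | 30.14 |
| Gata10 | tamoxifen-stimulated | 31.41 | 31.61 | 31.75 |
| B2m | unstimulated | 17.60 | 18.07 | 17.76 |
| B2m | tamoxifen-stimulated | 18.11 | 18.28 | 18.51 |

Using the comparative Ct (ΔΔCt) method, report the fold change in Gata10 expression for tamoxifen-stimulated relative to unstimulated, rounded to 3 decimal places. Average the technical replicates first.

0.620

Mean Ct: Gata10 unstimulated 30.410; Gata10 tamoxifen-stimulated 31.590; B2m unstimulated 17.810; B2m tamoxifen-stimulated 18.300
ΔCt(unstimulated) = 30.410 − 17.810 = 12.600
ΔCt(tamoxifen-stimulated) = 31.590 − 18.300 = 13.290
ΔΔCt = 13.290 − 12.600 = 0.690
Fold change = 2^(−0.690) = 0.6199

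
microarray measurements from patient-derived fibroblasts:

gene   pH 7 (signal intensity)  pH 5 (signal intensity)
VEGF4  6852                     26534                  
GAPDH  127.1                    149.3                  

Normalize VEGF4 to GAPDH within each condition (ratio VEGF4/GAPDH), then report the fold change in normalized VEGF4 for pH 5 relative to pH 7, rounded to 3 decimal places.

VEGF4/GAPDH (pH 7) = 6852 / 127.1 = 53.91
VEGF4/GAPDH (pH 5) = 26534 / 149.3 = 177.72
Fold change = 177.72 / 53.91 = 3.2966

3.297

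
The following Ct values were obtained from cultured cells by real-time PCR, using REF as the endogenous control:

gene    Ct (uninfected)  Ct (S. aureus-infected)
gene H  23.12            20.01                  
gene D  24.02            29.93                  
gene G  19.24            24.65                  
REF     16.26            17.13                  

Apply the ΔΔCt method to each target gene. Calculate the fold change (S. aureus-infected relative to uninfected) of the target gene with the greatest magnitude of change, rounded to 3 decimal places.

0.030

gene H: ΔΔCt = (20.01−17.13) − (23.12−16.26) = 2.88 − 6.86 = -3.98; fold change = 2^3.98 = 15.780
gene D: ΔΔCt = (29.93−17.13) − (24.02−16.26) = 12.80 − 7.76 = 5.04; fold change = 2^-5.04 = 0.030
gene G: ΔΔCt = (24.65−17.13) − (19.24−16.26) = 7.52 − 2.98 = 4.54; fold change = 2^-4.54 = 0.043
gene D has the largest |ΔΔCt| = 5.04.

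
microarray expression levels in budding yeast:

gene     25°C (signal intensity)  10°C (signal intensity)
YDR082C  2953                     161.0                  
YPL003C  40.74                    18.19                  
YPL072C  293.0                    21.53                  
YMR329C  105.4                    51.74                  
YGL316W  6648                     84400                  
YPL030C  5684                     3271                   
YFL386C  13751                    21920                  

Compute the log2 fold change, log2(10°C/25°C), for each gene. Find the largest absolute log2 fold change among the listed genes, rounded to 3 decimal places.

log2(161.0/2953) = -4.197  (YDR082C)
log2(18.19/40.74) = -1.163  (YPL003C)
log2(21.53/293.0) = -3.766  (YPL072C)
log2(51.74/105.4) = -1.027  (YMR329C)
log2(84400/6648) = 3.666  (YGL316W)
log2(3271/5684) = -0.797  (YPL030C)
log2(21920/13751) = 0.673  (YFL386C)
The largest magnitude belongs to YDR082C.

4.197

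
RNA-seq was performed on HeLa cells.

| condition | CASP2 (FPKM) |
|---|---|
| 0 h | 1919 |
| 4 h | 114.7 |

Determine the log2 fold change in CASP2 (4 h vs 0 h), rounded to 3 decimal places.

Fold change = 114.7 / 1919 = 0.0598
log2(0.0598) = -4.0644

-4.064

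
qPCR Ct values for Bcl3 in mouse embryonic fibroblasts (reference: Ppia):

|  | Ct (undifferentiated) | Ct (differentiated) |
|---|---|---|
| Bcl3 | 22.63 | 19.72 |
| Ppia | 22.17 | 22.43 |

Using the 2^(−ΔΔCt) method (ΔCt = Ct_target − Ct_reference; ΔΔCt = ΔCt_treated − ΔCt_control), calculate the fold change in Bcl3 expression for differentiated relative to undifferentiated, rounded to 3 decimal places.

ΔCt(undifferentiated) = 22.630 − 22.170 = 0.460
ΔCt(differentiated) = 19.720 − 22.430 = -2.710
ΔΔCt = -2.710 − 0.460 = -3.170
Fold change = 2^(−(-3.170)) = 2^3.170 = 9.0005

9.000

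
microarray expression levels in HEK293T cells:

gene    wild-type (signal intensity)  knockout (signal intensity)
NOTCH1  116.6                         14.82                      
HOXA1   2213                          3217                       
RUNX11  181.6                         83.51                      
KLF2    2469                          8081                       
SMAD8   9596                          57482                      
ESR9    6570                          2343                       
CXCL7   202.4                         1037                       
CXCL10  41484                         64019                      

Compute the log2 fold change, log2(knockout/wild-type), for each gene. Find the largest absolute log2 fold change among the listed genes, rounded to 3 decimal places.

log2(14.82/116.6) = -2.976  (NOTCH1)
log2(3217/2213) = 0.540  (HOXA1)
log2(83.51/181.6) = -1.121  (RUNX11)
log2(8081/2469) = 1.711  (KLF2)
log2(57482/9596) = 2.583  (SMAD8)
log2(2343/6570) = -1.488  (ESR9)
log2(1037/202.4) = 2.357  (CXCL7)
log2(64019/41484) = 0.626  (CXCL10)
The largest magnitude belongs to NOTCH1.

2.976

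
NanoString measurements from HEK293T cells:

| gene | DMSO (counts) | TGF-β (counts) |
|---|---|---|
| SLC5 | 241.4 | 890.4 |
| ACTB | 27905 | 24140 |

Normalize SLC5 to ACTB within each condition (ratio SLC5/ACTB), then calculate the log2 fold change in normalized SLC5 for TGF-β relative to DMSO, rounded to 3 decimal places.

SLC5/ACTB (DMSO) = 241.4 / 27905 = 0.0086508
SLC5/ACTB (TGF-β) = 890.4 / 24140 = 0.036885
Fold change = 0.036885 / 0.0086508 = 4.2638
log2(4.2638) = 2.0921

2.092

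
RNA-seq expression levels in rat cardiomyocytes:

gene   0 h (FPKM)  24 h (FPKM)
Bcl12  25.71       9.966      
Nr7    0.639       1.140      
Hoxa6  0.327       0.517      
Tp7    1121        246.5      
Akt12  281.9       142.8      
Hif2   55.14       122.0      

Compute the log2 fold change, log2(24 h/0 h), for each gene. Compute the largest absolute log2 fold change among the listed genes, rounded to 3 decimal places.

log2(9.966/25.71) = -1.367  (Bcl12)
log2(1.140/0.639) = 0.835  (Nr7)
log2(0.517/0.327) = 0.661  (Hoxa6)
log2(246.5/1121) = -2.185  (Tp7)
log2(142.8/281.9) = -0.981  (Akt12)
log2(122.0/55.14) = 1.146  (Hif2)
The largest magnitude belongs to Tp7.

2.185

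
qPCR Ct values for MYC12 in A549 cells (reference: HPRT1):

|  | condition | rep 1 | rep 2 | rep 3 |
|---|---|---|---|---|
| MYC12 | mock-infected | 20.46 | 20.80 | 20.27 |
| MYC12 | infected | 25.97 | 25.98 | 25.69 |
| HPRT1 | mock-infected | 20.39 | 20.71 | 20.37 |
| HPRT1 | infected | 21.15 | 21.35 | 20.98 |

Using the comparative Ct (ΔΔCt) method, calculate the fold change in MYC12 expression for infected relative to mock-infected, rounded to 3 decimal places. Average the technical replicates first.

0.038

Mean Ct: MYC12 mock-infected 20.510; MYC12 infected 25.880; HPRT1 mock-infected 20.490; HPRT1 infected 21.160
ΔCt(mock-infected) = 20.510 − 20.490 = 0.020
ΔCt(infected) = 25.880 − 21.160 = 4.720
ΔΔCt = 4.720 − 0.020 = 4.700
Fold change = 2^(−4.700) = 0.0385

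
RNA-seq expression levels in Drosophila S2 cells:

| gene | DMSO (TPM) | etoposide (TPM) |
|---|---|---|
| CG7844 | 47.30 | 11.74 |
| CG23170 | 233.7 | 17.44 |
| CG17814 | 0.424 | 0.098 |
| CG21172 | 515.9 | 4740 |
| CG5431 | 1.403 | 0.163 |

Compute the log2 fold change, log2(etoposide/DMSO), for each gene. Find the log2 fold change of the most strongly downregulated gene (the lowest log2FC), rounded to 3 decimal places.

-3.744

log2(11.74/47.30) = -2.010  (CG7844)
log2(17.44/233.7) = -3.744  (CG23170)
log2(0.098/0.424) = -2.113  (CG17814)
log2(4740/515.9) = 3.200  (CG21172)
log2(0.163/1.403) = -3.106  (CG5431)
CG23170 is most strongly downregulated.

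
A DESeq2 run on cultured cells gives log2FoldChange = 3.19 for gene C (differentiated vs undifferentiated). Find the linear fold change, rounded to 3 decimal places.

9.126

Fold change = 2^(3.19) = 9.1261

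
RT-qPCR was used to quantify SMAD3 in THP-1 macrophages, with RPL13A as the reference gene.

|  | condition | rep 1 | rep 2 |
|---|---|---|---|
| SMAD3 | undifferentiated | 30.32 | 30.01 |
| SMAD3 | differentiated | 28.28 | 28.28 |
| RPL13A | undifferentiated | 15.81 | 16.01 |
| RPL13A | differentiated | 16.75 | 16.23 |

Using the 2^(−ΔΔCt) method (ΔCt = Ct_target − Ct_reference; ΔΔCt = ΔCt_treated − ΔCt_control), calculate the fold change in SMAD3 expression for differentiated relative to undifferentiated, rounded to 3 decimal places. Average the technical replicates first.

5.521

Mean Ct: SMAD3 undifferentiated 30.165; SMAD3 differentiated 28.280; RPL13A undifferentiated 15.910; RPL13A differentiated 16.490
ΔCt(undifferentiated) = 30.165 − 15.910 = 14.255
ΔCt(differentiated) = 28.280 − 16.490 = 11.790
ΔΔCt = 11.790 − 14.255 = -2.465
Fold change = 2^(−(-2.465)) = 2^2.465 = 5.5213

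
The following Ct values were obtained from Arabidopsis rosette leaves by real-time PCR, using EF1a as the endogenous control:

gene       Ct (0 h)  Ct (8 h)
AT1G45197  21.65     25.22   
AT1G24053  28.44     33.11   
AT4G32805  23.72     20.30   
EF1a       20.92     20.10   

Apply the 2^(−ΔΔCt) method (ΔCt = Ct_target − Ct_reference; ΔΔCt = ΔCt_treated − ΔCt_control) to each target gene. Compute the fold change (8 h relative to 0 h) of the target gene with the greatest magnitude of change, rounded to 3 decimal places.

AT1G45197: ΔΔCt = (25.22−20.10) − (21.65−20.92) = 5.12 − 0.73 = 4.39; fold change = 2^-4.39 = 0.048
AT1G24053: ΔΔCt = (33.11−20.10) − (28.44−20.92) = 13.01 − 7.52 = 5.49; fold change = 2^-5.49 = 0.022
AT4G32805: ΔΔCt = (20.30−20.10) − (23.72−20.92) = 0.20 − 2.80 = -2.60; fold change = 2^2.60 = 6.063
AT1G24053 has the largest |ΔΔCt| = 5.49.

0.022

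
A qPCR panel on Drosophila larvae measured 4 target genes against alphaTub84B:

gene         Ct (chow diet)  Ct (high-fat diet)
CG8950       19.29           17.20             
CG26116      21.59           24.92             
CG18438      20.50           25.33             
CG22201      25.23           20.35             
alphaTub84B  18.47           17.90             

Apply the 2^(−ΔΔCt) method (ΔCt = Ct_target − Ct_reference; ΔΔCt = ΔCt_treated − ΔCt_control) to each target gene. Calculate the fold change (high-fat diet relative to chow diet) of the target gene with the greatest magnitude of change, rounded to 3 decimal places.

CG8950: ΔΔCt = (17.20−17.90) − (19.29−18.47) = -0.70 − 0.82 = -1.52; fold change = 2^1.52 = 2.868
CG26116: ΔΔCt = (24.92−17.90) − (21.59−18.47) = 7.02 − 3.12 = 3.90; fold change = 2^-3.90 = 0.067
CG18438: ΔΔCt = (25.33−17.90) − (20.50−18.47) = 7.43 − 2.03 = 5.40; fold change = 2^-5.40 = 0.024
CG22201: ΔΔCt = (20.35−17.90) − (25.23−18.47) = 2.45 − 6.76 = -4.31; fold change = 2^4.31 = 19.835
CG18438 has the largest |ΔΔCt| = 5.40.

0.024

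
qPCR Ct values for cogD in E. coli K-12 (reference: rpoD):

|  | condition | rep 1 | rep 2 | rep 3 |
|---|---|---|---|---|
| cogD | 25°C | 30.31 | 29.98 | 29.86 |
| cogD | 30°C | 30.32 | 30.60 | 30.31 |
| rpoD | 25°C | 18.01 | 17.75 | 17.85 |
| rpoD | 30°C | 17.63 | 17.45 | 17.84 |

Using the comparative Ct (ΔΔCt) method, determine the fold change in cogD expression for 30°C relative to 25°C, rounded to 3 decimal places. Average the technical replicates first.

Mean Ct: cogD 25°C 30.050; cogD 30°C 30.410; rpoD 25°C 17.870; rpoD 30°C 17.640
ΔCt(25°C) = 30.050 − 17.870 = 12.180
ΔCt(30°C) = 30.410 − 17.640 = 12.770
ΔΔCt = 12.770 − 12.180 = 0.590
Fold change = 2^(−0.590) = 0.6643

0.664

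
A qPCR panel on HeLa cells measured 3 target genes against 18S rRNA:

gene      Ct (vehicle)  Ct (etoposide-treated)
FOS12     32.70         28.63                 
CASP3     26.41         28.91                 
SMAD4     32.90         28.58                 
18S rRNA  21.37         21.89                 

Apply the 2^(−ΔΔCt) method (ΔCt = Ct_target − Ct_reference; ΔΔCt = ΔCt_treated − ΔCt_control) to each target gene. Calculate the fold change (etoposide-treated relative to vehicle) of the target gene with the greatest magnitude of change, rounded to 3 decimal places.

FOS12: ΔΔCt = (28.63−21.89) − (32.70−21.37) = 6.74 − 11.33 = -4.59; fold change = 2^4.59 = 24.084
CASP3: ΔΔCt = (28.91−21.89) − (26.41−21.37) = 7.02 − 5.04 = 1.98; fold change = 2^-1.98 = 0.253
SMAD4: ΔΔCt = (28.58−21.89) − (32.90−21.37) = 6.69 − 11.53 = -4.84; fold change = 2^4.84 = 28.641
SMAD4 has the largest |ΔΔCt| = 4.84.

28.641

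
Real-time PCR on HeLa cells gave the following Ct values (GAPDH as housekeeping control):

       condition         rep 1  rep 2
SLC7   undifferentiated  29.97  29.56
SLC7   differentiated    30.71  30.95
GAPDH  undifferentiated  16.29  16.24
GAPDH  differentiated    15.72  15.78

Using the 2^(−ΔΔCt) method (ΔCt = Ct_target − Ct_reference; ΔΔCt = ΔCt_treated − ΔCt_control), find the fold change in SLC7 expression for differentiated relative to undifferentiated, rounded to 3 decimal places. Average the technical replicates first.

Mean Ct: SLC7 undifferentiated 29.765; SLC7 differentiated 30.830; GAPDH undifferentiated 16.265; GAPDH differentiated 15.750
ΔCt(undifferentiated) = 29.765 − 16.265 = 13.500
ΔCt(differentiated) = 30.830 − 15.750 = 15.080
ΔΔCt = 15.080 − 13.500 = 1.580
Fold change = 2^(−1.580) = 0.3345

0.334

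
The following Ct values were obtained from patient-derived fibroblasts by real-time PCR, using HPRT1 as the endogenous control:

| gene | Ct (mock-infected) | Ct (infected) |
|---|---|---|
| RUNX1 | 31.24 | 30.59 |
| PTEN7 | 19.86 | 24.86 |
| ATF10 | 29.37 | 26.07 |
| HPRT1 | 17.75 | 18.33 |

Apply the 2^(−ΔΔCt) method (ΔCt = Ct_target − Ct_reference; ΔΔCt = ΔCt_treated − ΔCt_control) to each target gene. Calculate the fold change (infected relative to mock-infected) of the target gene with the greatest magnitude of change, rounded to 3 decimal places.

RUNX1: ΔΔCt = (30.59−18.33) − (31.24−17.75) = 12.26 − 13.49 = -1.23; fold change = 2^1.23 = 2.346
PTEN7: ΔΔCt = (24.86−18.33) − (19.86−17.75) = 6.53 − 2.11 = 4.42; fold change = 2^-4.42 = 0.047
ATF10: ΔΔCt = (26.07−18.33) − (29.37−17.75) = 7.74 − 11.62 = -3.88; fold change = 2^3.88 = 14.723
PTEN7 has the largest |ΔΔCt| = 4.42.

0.047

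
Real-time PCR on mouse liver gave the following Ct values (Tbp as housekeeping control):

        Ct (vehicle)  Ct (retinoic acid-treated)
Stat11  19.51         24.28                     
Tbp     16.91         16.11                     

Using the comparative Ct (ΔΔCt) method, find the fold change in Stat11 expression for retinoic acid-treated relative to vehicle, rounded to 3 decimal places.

0.021

ΔCt(vehicle) = 19.510 − 16.910 = 2.600
ΔCt(retinoic acid-treated) = 24.280 − 16.110 = 8.170
ΔΔCt = 8.170 − 2.600 = 5.570
Fold change = 2^(−5.570) = 0.0211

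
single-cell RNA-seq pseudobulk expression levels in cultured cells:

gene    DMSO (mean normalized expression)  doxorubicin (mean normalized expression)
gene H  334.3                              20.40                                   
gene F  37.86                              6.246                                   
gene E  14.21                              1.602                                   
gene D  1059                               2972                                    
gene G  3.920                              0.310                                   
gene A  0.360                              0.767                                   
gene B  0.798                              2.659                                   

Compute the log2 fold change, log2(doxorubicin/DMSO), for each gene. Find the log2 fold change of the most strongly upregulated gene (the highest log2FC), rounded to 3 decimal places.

1.736

log2(20.40/334.3) = -4.035  (gene H)
log2(6.246/37.86) = -2.600  (gene F)
log2(1.602/14.21) = -3.149  (gene E)
log2(2972/1059) = 1.489  (gene D)
log2(0.310/3.920) = -3.661  (gene G)
log2(0.767/0.360) = 1.091  (gene A)
log2(2.659/0.798) = 1.736  (gene B)
gene B is most strongly upregulated.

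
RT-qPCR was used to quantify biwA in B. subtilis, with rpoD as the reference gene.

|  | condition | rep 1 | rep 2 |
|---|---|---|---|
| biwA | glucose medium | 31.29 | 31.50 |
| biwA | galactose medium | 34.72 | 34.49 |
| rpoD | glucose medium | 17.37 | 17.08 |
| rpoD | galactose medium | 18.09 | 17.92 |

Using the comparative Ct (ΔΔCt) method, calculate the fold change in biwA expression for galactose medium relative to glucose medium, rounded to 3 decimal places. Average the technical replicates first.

0.186

Mean Ct: biwA glucose medium 31.395; biwA galactose medium 34.605; rpoD glucose medium 17.225; rpoD galactose medium 18.005
ΔCt(glucose medium) = 31.395 − 17.225 = 14.170
ΔCt(galactose medium) = 34.605 − 18.005 = 16.600
ΔΔCt = 16.600 − 14.170 = 2.430
Fold change = 2^(−2.430) = 0.1856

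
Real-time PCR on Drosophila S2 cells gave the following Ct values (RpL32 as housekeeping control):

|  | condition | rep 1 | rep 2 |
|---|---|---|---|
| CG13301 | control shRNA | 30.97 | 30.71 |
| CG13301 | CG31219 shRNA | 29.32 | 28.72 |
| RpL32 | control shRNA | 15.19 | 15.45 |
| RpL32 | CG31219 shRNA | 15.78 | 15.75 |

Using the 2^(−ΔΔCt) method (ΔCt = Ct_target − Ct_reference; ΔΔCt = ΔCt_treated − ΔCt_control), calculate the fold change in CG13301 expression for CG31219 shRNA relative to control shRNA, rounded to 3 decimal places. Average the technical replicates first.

Mean Ct: CG13301 control shRNA 30.840; CG13301 CG31219 shRNA 29.020; RpL32 control shRNA 15.320; RpL32 CG31219 shRNA 15.765
ΔCt(control shRNA) = 30.840 − 15.320 = 15.520
ΔCt(CG31219 shRNA) = 29.020 − 15.765 = 13.255
ΔΔCt = 13.255 − 15.520 = -2.265
Fold change = 2^(−(-2.265)) = 2^2.265 = 4.8065

4.807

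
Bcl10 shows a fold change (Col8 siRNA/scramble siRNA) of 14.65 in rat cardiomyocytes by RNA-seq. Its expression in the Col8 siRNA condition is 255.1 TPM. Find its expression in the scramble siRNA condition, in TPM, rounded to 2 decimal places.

scramble siRNA expression = 255.1 / 14.65 = 17.41

17.41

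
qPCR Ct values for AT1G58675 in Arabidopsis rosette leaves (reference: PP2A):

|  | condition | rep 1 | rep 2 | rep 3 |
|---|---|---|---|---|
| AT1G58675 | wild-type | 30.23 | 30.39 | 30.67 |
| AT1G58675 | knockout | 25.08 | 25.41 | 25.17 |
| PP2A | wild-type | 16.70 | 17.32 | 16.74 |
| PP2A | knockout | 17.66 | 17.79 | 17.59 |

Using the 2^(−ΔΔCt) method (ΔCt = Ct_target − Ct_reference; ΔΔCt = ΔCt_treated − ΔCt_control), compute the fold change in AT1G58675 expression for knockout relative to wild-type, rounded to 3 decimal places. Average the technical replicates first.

62.683

Mean Ct: AT1G58675 wild-type 30.430; AT1G58675 knockout 25.220; PP2A wild-type 16.920; PP2A knockout 17.680
ΔCt(wild-type) = 30.430 − 16.920 = 13.510
ΔCt(knockout) = 25.220 − 17.680 = 7.540
ΔΔCt = 7.540 − 13.510 = -5.970
Fold change = 2^(−(-5.970)) = 2^5.970 = 62.6829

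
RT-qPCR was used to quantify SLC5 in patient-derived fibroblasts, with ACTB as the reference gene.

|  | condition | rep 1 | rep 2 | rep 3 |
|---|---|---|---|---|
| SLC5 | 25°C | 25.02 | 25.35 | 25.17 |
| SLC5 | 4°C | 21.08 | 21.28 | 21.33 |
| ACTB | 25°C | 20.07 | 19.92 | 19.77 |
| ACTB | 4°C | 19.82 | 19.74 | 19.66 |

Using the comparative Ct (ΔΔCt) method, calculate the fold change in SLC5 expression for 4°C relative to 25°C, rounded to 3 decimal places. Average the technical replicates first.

13.642

Mean Ct: SLC5 25°C 25.180; SLC5 4°C 21.230; ACTB 25°C 19.920; ACTB 4°C 19.740
ΔCt(25°C) = 25.180 − 19.920 = 5.260
ΔCt(4°C) = 21.230 − 19.740 = 1.490
ΔΔCt = 1.490 − 5.260 = -3.770
Fold change = 2^(−(-3.770)) = 2^3.770 = 13.6422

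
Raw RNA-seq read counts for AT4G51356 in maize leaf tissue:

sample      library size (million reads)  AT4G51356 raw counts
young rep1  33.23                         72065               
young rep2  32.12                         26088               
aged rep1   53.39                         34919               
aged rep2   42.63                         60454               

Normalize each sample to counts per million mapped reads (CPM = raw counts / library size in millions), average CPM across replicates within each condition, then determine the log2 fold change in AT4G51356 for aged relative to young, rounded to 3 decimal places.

-0.525

CPM(young rep1) = 72065 / 33.23 = 2168.6729
CPM(young rep2) = 26088 / 32.12 = 812.2042
CPM(aged rep1) = 34919 / 53.39 = 654.0363
CPM(aged rep2) = 60454 / 42.63 = 1418.1093
mean CPM(young) = 1490.4386; mean CPM(aged) = 1036.0728
Fold change = 1036.0728 / 1490.4386 = 0.69515
log2(0.69515) = -0.5246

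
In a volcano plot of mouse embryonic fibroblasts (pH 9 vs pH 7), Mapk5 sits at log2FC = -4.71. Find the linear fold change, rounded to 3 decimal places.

Fold change = 2^(-4.71) = 0.0382

0.038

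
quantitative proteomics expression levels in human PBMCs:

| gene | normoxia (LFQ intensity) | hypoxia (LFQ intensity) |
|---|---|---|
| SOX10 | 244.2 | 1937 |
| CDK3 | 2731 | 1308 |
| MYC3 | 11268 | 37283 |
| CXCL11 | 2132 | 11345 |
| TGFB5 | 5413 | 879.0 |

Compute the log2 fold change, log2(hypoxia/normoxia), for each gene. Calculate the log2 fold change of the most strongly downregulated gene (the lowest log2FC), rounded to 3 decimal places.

log2(1937/244.2) = 2.988  (SOX10)
log2(1308/2731) = -1.062  (CDK3)
log2(37283/11268) = 1.726  (MYC3)
log2(11345/2132) = 2.412  (CXCL11)
log2(879.0/5413) = -2.622  (TGFB5)
TGFB5 is most strongly downregulated.

-2.622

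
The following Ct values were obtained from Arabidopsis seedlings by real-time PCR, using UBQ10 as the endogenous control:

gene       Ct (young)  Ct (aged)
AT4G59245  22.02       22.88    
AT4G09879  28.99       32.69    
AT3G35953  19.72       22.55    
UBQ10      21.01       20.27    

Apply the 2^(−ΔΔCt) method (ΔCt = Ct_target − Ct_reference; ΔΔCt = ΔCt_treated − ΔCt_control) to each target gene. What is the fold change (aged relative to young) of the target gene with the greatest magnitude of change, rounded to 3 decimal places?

AT4G59245: ΔΔCt = (22.88−20.27) − (22.02−21.01) = 2.61 − 1.01 = 1.60; fold change = 2^-1.60 = 0.330
AT4G09879: ΔΔCt = (32.69−20.27) − (28.99−21.01) = 12.42 − 7.98 = 4.44; fold change = 2^-4.44 = 0.046
AT3G35953: ΔΔCt = (22.55−20.27) − (19.72−21.01) = 2.28 − (-1.29) = 3.57; fold change = 2^-3.57 = 0.084
AT4G09879 has the largest |ΔΔCt| = 4.44.

0.046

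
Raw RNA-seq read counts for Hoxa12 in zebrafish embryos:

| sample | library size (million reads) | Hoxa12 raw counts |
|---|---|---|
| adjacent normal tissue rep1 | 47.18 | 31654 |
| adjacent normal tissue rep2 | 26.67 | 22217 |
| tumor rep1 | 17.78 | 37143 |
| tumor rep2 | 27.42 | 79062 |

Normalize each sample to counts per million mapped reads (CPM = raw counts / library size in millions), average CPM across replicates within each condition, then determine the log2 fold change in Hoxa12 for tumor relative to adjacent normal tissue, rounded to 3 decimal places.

CPM(adjacent normal tissue rep1) = 31654 / 47.18 = 670.9199
CPM(adjacent normal tissue rep2) = 22217 / 26.67 = 833.0334
CPM(tumor rep1) = 37143 / 17.78 = 2089.0326
CPM(tumor rep2) = 79062 / 27.42 = 2883.3698
mean CPM(adjacent normal tissue) = 751.9766; mean CPM(tumor) = 2486.2012
Fold change = 2486.2012 / 751.9766 = 3.30622
log2(3.30622) = 1.7252

1.725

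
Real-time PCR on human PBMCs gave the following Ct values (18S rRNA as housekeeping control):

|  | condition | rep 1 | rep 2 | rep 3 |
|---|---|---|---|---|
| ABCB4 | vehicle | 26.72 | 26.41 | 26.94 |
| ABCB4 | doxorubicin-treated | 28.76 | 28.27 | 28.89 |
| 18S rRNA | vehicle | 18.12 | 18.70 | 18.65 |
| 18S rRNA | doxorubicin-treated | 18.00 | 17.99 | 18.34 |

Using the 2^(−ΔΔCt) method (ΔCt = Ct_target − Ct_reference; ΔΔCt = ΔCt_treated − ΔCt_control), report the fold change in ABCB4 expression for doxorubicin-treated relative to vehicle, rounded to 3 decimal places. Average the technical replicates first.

0.199

Mean Ct: ABCB4 vehicle 26.690; ABCB4 doxorubicin-treated 28.640; 18S rRNA vehicle 18.490; 18S rRNA doxorubicin-treated 18.110
ΔCt(vehicle) = 26.690 − 18.490 = 8.200
ΔCt(doxorubicin-treated) = 28.640 − 18.110 = 10.530
ΔΔCt = 10.530 − 8.200 = 2.330
Fold change = 2^(−2.330) = 0.1989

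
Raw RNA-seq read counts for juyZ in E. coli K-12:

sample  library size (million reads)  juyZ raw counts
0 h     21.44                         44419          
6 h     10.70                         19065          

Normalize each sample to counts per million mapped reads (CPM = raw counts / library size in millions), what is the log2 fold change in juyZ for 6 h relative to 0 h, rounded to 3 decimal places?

-0.218

CPM(0 h) = 44419 / 21.44 = 2071.7817
CPM(6 h) = 19065 / 10.70 = 1781.7757
Fold change = 1781.7757 / 2071.7817 = 0.86002
log2(0.86002) = -0.2176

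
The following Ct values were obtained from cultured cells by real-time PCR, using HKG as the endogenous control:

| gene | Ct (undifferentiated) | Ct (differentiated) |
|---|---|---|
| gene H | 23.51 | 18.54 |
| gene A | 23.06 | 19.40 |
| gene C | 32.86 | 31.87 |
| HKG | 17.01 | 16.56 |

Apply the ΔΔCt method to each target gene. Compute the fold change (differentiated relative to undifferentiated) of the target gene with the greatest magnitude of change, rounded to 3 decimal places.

gene H: ΔΔCt = (18.54−16.56) − (23.51−17.01) = 1.98 − 6.50 = -4.52; fold change = 2^4.52 = 22.943
gene A: ΔΔCt = (19.40−16.56) − (23.06−17.01) = 2.84 − 6.05 = -3.21; fold change = 2^3.21 = 9.254
gene C: ΔΔCt = (31.87−16.56) − (32.86−17.01) = 15.31 − 15.85 = -0.54; fold change = 2^0.54 = 1.454
gene H has the largest |ΔΔCt| = 4.52.

22.943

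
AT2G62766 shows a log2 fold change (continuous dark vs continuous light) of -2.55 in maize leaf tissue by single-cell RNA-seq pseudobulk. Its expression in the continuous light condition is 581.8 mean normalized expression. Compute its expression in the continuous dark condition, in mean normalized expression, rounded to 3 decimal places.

99.345

Fold change = 2^(-2.55) = 0.1708
continuous dark expression = 581.8 × 0.1708 = 99.345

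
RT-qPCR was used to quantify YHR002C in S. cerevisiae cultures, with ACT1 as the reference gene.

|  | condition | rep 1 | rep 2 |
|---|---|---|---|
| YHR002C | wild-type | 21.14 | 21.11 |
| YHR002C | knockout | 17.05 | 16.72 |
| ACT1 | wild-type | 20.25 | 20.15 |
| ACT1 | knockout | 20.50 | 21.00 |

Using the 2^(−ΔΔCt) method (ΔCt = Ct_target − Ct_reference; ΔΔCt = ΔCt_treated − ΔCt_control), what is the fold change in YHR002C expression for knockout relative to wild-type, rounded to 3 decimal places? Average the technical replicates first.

27.665

Mean Ct: YHR002C wild-type 21.125; YHR002C knockout 16.885; ACT1 wild-type 20.200; ACT1 knockout 20.750
ΔCt(wild-type) = 21.125 − 20.200 = 0.925
ΔCt(knockout) = 16.885 − 20.750 = -3.865
ΔΔCt = -3.865 − 0.925 = -4.790
Fold change = 2^(−(-4.790)) = 2^4.790 = 27.6652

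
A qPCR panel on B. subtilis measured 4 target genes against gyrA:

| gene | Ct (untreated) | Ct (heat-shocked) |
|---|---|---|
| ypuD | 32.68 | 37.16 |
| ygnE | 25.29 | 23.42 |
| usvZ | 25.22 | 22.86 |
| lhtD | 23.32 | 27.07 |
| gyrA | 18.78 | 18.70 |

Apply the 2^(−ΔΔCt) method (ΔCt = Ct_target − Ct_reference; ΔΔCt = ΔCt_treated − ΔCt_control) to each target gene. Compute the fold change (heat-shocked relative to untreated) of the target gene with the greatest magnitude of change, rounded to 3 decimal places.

ypuD: ΔΔCt = (37.16−18.70) − (32.68−18.78) = 18.46 − 13.90 = 4.56; fold change = 2^-4.56 = 0.042
ygnE: ΔΔCt = (23.42−18.70) − (25.29−18.78) = 4.72 − 6.51 = -1.79; fold change = 2^1.79 = 3.458
usvZ: ΔΔCt = (22.86−18.70) − (25.22−18.78) = 4.16 − 6.44 = -2.28; fold change = 2^2.28 = 4.857
lhtD: ΔΔCt = (27.07−18.70) − (23.32−18.78) = 8.37 − 4.54 = 3.83; fold change = 2^-3.83 = 0.070
ypuD has the largest |ΔΔCt| = 4.56.

0.042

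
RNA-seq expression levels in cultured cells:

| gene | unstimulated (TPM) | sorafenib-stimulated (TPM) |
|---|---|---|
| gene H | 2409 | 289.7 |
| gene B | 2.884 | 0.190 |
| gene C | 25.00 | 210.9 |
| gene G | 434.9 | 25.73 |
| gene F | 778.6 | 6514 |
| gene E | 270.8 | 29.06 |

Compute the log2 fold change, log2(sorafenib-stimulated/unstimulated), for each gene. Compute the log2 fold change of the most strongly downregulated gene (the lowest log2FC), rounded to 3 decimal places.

-4.079

log2(289.7/2409) = -3.056  (gene H)
log2(0.190/2.884) = -3.924  (gene B)
log2(210.9/25.00) = 3.077  (gene C)
log2(25.73/434.9) = -4.079  (gene G)
log2(6514/778.6) = 3.065  (gene F)
log2(29.06/270.8) = -3.220  (gene E)
gene G is most strongly downregulated.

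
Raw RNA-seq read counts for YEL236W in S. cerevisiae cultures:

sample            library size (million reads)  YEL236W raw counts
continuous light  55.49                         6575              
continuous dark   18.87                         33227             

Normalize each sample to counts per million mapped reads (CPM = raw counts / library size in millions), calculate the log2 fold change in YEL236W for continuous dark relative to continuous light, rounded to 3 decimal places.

3.893

CPM(continuous light) = 6575 / 55.49 = 118.4898
CPM(continuous dark) = 33227 / 18.87 = 1760.8373
Fold change = 1760.8373 / 118.4898 = 14.86066
log2(14.86066) = 3.8934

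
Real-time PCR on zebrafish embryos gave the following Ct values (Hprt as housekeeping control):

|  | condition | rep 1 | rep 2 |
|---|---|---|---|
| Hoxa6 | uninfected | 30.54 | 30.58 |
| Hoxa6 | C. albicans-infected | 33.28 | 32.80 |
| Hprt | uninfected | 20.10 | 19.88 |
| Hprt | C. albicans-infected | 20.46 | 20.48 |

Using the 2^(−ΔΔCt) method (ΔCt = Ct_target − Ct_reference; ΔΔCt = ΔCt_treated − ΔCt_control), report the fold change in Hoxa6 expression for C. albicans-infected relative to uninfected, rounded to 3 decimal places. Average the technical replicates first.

0.250

Mean Ct: Hoxa6 uninfected 30.560; Hoxa6 C. albicans-infected 33.040; Hprt uninfected 19.990; Hprt C. albicans-infected 20.470
ΔCt(uninfected) = 30.560 − 19.990 = 10.570
ΔCt(C. albicans-infected) = 33.040 − 20.470 = 12.570
ΔΔCt = 12.570 − 10.570 = 2.000
Fold change = 2^(−2.000) = 0.2500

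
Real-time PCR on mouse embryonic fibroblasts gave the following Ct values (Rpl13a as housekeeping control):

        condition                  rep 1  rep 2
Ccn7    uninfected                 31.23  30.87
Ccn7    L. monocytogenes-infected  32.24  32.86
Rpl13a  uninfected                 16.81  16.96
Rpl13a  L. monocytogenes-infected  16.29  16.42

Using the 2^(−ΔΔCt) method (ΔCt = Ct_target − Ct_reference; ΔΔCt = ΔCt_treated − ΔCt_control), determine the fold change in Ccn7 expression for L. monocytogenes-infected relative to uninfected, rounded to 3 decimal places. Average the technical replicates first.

0.245

Mean Ct: Ccn7 uninfected 31.050; Ccn7 L. monocytogenes-infected 32.550; Rpl13a uninfected 16.885; Rpl13a L. monocytogenes-infected 16.355
ΔCt(uninfected) = 31.050 − 16.885 = 14.165
ΔCt(L. monocytogenes-infected) = 32.550 − 16.355 = 16.195
ΔΔCt = 16.195 − 14.165 = 2.030
Fold change = 2^(−2.030) = 0.2449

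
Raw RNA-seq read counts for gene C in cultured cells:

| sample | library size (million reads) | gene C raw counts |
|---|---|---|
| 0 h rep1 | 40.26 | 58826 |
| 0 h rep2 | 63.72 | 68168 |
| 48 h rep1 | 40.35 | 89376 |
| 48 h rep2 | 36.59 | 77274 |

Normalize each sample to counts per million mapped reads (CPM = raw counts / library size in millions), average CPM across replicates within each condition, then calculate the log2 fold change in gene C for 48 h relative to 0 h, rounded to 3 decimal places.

0.774

CPM(0 h rep1) = 58826 / 40.26 = 1461.1525
CPM(0 h rep2) = 68168 / 63.72 = 1069.8054
CPM(48 h rep1) = 89376 / 40.35 = 2215.0186
CPM(48 h rep2) = 77274 / 36.59 = 2111.8885
mean CPM(0 h) = 1265.4790; mean CPM(48 h) = 2163.4535
Fold change = 2163.4535 / 1265.4790 = 1.70959
log2(1.70959) = 0.7737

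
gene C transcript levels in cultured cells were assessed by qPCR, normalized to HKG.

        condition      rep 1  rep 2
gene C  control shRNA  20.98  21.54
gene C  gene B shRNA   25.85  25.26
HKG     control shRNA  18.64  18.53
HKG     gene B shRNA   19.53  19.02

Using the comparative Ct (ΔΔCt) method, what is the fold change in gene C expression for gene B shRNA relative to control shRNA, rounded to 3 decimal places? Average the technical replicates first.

Mean Ct: gene C control shRNA 21.260; gene C gene B shRNA 25.555; HKG control shRNA 18.585; HKG gene B shRNA 19.275
ΔCt(control shRNA) = 21.260 − 18.585 = 2.675
ΔCt(gene B shRNA) = 25.555 − 19.275 = 6.280
ΔΔCt = 6.280 − 2.675 = 3.605
Fold change = 2^(−3.605) = 0.0822

0.082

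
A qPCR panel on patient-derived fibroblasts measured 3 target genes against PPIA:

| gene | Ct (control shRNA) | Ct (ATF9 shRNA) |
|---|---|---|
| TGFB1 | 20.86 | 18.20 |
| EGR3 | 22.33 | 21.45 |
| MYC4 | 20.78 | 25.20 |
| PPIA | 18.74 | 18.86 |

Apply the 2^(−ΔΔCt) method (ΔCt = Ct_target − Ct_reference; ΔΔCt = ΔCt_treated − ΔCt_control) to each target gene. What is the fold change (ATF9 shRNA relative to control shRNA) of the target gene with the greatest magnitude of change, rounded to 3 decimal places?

0.051

TGFB1: ΔΔCt = (18.20−18.86) − (20.86−18.74) = -0.66 − 2.12 = -2.78; fold change = 2^2.78 = 6.869
EGR3: ΔΔCt = (21.45−18.86) − (22.33−18.74) = 2.59 − 3.59 = -1.00; fold change = 2^1.00 = 2.000
MYC4: ΔΔCt = (25.20−18.86) − (20.78−18.74) = 6.34 − 2.04 = 4.30; fold change = 2^-4.30 = 0.051
MYC4 has the largest |ΔΔCt| = 4.30.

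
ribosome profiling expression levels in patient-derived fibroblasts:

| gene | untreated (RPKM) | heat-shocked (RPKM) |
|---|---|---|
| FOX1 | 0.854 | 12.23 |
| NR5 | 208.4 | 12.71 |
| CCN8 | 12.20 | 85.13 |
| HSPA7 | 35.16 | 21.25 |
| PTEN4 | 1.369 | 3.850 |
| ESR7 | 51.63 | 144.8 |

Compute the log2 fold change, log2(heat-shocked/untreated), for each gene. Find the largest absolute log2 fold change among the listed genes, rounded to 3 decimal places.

log2(12.23/0.854) = 3.840  (FOX1)
log2(12.71/208.4) = -4.035  (NR5)
log2(85.13/12.20) = 2.803  (CCN8)
log2(21.25/35.16) = -0.726  (HSPA7)
log2(3.850/1.369) = 1.492  (PTEN4)
log2(144.8/51.63) = 1.488  (ESR7)
The largest magnitude belongs to NR5.

4.035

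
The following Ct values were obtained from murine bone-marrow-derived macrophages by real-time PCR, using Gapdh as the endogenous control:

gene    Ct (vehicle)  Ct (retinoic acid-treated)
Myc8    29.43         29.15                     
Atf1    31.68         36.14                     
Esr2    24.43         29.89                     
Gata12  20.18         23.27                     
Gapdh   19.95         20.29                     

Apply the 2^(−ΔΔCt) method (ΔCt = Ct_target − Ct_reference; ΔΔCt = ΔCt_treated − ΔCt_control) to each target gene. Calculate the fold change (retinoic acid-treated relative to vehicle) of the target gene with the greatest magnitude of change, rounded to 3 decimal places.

0.029

Myc8: ΔΔCt = (29.15−20.29) − (29.43−19.95) = 8.86 − 9.48 = -0.62; fold change = 2^0.62 = 1.537
Atf1: ΔΔCt = (36.14−20.29) − (31.68−19.95) = 15.85 − 11.73 = 4.12; fold change = 2^-4.12 = 0.058
Esr2: ΔΔCt = (29.89−20.29) − (24.43−19.95) = 9.60 − 4.48 = 5.12; fold change = 2^-5.12 = 0.029
Gata12: ΔΔCt = (23.27−20.29) − (20.18−19.95) = 2.98 − 0.23 = 2.75; fold change = 2^-2.75 = 0.149
Esr2 has the largest |ΔΔCt| = 5.12.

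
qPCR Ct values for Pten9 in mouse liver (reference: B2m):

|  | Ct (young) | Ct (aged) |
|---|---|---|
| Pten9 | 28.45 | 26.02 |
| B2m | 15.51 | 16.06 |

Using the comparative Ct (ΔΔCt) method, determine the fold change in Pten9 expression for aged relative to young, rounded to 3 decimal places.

ΔCt(young) = 28.450 − 15.510 = 12.940
ΔCt(aged) = 26.020 − 16.060 = 9.960
ΔΔCt = 9.960 − 12.940 = -2.980
Fold change = 2^(−(-2.980)) = 2^2.980 = 7.8899

7.890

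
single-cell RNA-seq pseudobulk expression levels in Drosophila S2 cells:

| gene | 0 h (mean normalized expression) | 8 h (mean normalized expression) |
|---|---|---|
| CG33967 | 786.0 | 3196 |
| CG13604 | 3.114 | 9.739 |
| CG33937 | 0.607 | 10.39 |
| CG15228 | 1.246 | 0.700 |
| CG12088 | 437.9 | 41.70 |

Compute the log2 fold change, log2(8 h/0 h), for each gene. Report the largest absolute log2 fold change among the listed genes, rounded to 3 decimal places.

log2(3196/786.0) = 2.024  (CG33967)
log2(9.739/3.114) = 1.645  (CG13604)
log2(10.39/0.607) = 4.097  (CG33937)
log2(0.700/1.246) = -0.832  (CG15228)
log2(41.70/437.9) = -3.392  (CG12088)
The largest magnitude belongs to CG33937.

4.097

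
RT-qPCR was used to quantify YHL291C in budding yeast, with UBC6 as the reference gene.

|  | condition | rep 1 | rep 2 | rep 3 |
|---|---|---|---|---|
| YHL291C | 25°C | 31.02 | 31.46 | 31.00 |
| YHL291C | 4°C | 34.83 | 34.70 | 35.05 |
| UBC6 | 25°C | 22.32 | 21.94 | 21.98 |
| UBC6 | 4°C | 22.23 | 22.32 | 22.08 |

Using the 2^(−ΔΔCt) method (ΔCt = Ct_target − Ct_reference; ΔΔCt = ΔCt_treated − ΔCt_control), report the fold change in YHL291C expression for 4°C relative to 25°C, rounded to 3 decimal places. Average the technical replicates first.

0.084

Mean Ct: YHL291C 25°C 31.160; YHL291C 4°C 34.860; UBC6 25°C 22.080; UBC6 4°C 22.210
ΔCt(25°C) = 31.160 − 22.080 = 9.080
ΔCt(4°C) = 34.860 − 22.210 = 12.650
ΔΔCt = 12.650 − 9.080 = 3.570
Fold change = 2^(−3.570) = 0.0842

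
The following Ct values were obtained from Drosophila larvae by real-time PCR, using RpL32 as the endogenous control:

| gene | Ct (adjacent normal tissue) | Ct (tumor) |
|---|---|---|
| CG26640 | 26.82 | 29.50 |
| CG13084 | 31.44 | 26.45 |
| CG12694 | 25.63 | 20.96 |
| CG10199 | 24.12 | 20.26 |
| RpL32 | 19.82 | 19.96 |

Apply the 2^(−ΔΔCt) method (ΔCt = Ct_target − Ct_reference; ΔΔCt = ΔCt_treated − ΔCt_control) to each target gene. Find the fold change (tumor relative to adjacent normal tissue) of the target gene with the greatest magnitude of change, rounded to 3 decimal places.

35.017

CG26640: ΔΔCt = (29.50−19.96) − (26.82−19.82) = 9.54 − 7.00 = 2.54; fold change = 2^-2.54 = 0.172
CG13084: ΔΔCt = (26.45−19.96) − (31.44−19.82) = 6.49 − 11.62 = -5.13; fold change = 2^5.13 = 35.017
CG12694: ΔΔCt = (20.96−19.96) − (25.63−19.82) = 1.00 − 5.81 = -4.81; fold change = 2^4.81 = 28.051
CG10199: ΔΔCt = (20.26−19.96) − (24.12−19.82) = 0.30 − 4.30 = -4.00; fold change = 2^4.00 = 16.000
CG13084 has the largest |ΔΔCt| = 5.13.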